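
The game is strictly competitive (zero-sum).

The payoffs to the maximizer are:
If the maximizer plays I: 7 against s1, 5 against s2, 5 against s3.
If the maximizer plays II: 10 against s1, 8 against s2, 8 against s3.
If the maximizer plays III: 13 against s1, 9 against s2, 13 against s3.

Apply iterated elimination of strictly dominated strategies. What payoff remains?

Column s1 is strictly dominated by s2 for the minimizer (5<7, 8<10, 9<13); eliminate s1.
Row II is strictly dominated by row III (9>8, 13>8); eliminate II.
Row I is strictly dominated by row III (9>5, 13>5); eliminate I.
Column s3 is strictly dominated by s2 for the minimizer (9<13); eliminate s3.
Only (III, s2) remains, with payoff 9.

9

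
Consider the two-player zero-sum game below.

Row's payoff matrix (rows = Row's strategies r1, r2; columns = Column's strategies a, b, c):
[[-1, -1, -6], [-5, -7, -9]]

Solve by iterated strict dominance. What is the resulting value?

-6

Row r2 is strictly dominated by row r1 (-1>-5, -1>-7, -6>-9); eliminate r2.
Column a is strictly dominated by c for Column (-6<-1); eliminate a.
Column b is strictly dominated by c for Column (-6<-1); eliminate b.
Only (r1, c) remains, with payoff -6.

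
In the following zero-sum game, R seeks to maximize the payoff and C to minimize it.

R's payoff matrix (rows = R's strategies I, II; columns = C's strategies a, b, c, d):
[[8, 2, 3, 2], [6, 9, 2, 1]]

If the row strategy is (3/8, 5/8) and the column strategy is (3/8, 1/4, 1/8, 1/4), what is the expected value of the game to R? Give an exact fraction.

305/64

Against (3/8, 1/4, 1/8, 1/4), each row's expected payoff is I: 35/8; II: 5.
Taking the (3/8, 5/8)-weighted average: (3/8)·(35/8) + (5/8)·(5) = 305/64.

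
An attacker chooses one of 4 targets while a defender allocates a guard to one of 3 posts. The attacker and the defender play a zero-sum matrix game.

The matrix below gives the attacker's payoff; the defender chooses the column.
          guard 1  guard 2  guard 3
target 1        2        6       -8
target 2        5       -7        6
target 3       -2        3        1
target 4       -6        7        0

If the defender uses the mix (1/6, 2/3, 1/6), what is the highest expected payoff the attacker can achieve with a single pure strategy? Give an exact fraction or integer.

target 1: (2)·(1/6) + (6)·(2/3) + (-8)·(1/6) = 3.
target 2: (5)·(1/6) + (-7)·(2/3) + (6)·(1/6) = -17/6.
target 3: (-2)·(1/6) + (3)·(2/3) + (1)·(1/6) = 11/6.
target 4: (-6)·(1/6) + (7)·(2/3) + (0)·(1/6) = 11/3.
The best pure response is target 4 with expected payoff 11/3.

11/3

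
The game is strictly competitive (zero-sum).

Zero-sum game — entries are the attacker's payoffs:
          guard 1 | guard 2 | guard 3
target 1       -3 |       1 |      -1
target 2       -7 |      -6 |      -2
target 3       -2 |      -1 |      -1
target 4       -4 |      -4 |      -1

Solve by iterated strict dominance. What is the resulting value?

-2

Column guard 3 is strictly dominated by guard 1 for the defender (-3<-1, -7<-2, -2<-1, -4<-1); eliminate guard 3.
Row target 2 is strictly dominated by row target 1 (-3>-7, 1>-6); eliminate target 2.
Row target 4 is strictly dominated by row target 1 (-3>-4, 1>-4); eliminate target 4.
Column guard 2 is strictly dominated by guard 1 for the defender (-3<1, -2<-1); eliminate guard 2.
Row target 1 is strictly dominated by row target 3 (-2>-3); eliminate target 1.
Only (target 3, guard 1) remains, with payoff -2.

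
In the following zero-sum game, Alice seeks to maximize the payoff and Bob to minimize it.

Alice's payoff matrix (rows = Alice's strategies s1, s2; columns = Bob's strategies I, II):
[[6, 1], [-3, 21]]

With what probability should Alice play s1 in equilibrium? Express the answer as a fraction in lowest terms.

Row minima are 1 and -3, so Alice's maximin is 1; column maxima are 6 and 21, so Bob's minimax is 6. These differ, so the equilibrium is in mixed strategies.
Let Alice play s1 with probability p. Bob is indifferent when 6p − 3(1−p) = p + 21(1−p), giving p = 24/29.

24/29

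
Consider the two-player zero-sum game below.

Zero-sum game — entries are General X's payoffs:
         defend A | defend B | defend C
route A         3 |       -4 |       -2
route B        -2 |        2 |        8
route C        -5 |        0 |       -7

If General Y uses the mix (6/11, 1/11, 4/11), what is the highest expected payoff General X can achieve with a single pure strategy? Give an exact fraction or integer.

route A: (3)·(6/11) + (-4)·(1/11) + (-2)·(4/11) = 6/11.
route B: (-2)·(6/11) + (2)·(1/11) + (8)·(4/11) = 2.
route C: (-5)·(6/11) + (0)·(1/11) + (-7)·(4/11) = -58/11.
The best pure response is route B with expected payoff 2.

2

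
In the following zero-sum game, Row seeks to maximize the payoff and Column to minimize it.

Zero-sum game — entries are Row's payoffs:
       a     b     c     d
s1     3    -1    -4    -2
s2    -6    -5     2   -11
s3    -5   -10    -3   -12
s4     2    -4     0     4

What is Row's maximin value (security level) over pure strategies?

-4

The worst-case payoff for each row is s1: -4, s2: -11, s3: -12, s4: -4.
The best of these is -4.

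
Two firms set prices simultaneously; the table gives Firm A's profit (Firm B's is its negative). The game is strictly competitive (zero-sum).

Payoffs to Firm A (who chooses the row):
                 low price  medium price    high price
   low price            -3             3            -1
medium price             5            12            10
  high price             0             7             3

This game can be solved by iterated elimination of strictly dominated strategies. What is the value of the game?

Column high price is strictly dominated by low price for Firm B (-3<-1, 5<10, 0<3); eliminate high price.
Column medium price is strictly dominated by low price for Firm B (-3<3, 5<12, 0<7); eliminate medium price.
Row high price is strictly dominated by row medium price (5>0); eliminate high price.
Row low price is strictly dominated by row medium price (5>-3); eliminate low price.
Only (medium price, low price) remains, with payoff 5.

5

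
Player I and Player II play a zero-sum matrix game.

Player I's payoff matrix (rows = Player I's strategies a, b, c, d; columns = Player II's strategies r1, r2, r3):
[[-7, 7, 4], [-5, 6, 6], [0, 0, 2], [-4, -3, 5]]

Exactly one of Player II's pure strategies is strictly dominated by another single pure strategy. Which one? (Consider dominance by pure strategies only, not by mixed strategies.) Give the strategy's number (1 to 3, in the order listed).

3

Player II prefers columns that give Player I less. Compare r3 with r1: -7 < 4, -5 < 6, 0 < 2, -4 < 5.
So r1 strictly dominates r3 for Player II; r3 is strictly dominated.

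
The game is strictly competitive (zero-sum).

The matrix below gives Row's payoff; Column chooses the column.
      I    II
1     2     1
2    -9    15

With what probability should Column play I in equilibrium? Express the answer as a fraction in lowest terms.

Row minima are 1 and -9, so Row's maximin is 1; column maxima are 2 and 15, so Column's minimax is 2. These differ, so the equilibrium is in mixed strategies.
Let Column play I with probability q. Row is indifferent when 2q + (1−q) = −9q + 15(1−q), giving q = 14/25.

14/25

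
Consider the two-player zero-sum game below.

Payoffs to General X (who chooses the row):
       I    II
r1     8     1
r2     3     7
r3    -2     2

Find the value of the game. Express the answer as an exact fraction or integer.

53/11

Row r3 is strictly dominated by row r2, so General X never plays it.
The remaining 2×2 game on (r1, r2) × (I, II) has no saddle point. Let General X play r1 with probability p; indifference gives 8p + 3(1−p) = p + 7(1−p), so p = 4/11.
Similarly General Y's optimal q on I is 6/11, and the value is 8·(6/11) + (1)·(5/11) = 53/11.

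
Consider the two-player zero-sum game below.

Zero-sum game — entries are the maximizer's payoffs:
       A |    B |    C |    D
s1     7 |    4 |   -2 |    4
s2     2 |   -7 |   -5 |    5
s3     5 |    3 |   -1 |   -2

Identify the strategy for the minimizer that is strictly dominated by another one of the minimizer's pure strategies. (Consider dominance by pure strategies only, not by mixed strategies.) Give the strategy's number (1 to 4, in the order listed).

The minimizer prefers columns that give the maximizer less. Compare A with B: 4 < 7, -7 < 2, 3 < 5.
So B strictly dominates A for the minimizer; A is strictly dominated.

1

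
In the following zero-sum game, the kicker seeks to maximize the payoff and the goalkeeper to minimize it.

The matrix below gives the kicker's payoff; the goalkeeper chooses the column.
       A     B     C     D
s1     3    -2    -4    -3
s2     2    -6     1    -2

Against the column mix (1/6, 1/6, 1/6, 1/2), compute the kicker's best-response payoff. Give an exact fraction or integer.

-3/2

s1: (3)·(1/6) + (-2)·(1/6) + (-4)·(1/6) + (-3)·(1/2) = -2.
s2: (2)·(1/6) + (-6)·(1/6) + (1)·(1/6) + (-2)·(1/2) = -3/2.
The best pure response is s2 with expected payoff -3/2.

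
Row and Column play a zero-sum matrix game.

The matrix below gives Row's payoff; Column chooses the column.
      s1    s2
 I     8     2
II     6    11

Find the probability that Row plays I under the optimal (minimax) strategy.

Row minima are 2 and 6, so Row's maximin is 6; column maxima are 8 and 11, so Column's minimax is 8. These differ, so the equilibrium is in mixed strategies.
Let Row play I with probability p. Column is indifferent when 8p + 6(1−p) = 2p + 11(1−p), giving p = 5/11.

5/11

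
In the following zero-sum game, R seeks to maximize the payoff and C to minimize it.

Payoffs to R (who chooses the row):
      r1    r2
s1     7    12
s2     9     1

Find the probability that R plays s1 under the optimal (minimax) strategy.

8/13

Row minima are 7 and 1, so R's maximin is 7; column maxima are 9 and 12, so C's minimax is 9. These differ, so the equilibrium is in mixed strategies.
Let R play s1 with probability p. C is indifferent when 7p + 9(1−p) = 12p + (1−p), giving p = 8/13.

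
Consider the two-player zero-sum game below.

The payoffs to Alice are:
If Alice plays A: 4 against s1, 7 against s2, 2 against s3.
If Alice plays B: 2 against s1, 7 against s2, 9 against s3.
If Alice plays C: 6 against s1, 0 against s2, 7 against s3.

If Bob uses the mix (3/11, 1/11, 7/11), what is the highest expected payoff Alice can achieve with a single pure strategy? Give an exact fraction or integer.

A: (4)·(3/11) + (7)·(1/11) + (2)·(7/11) = 3.
B: (2)·(3/11) + (7)·(1/11) + (9)·(7/11) = 76/11.
C: (6)·(3/11) + (0)·(1/11) + (7)·(7/11) = 67/11.
The best pure response is B with expected payoff 76/11.

76/11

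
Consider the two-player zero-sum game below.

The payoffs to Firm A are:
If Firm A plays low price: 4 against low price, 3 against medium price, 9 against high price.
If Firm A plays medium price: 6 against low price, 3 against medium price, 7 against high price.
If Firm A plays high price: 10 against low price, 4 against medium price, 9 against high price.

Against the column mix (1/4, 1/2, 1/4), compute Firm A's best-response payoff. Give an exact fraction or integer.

27/4

low price: (4)·(1/4) + (3)·(1/2) + (9)·(1/4) = 19/4.
medium price: (6)·(1/4) + (3)·(1/2) + (7)·(1/4) = 19/4.
high price: (10)·(1/4) + (4)·(1/2) + (9)·(1/4) = 27/4.
The best pure response is high price with expected payoff 27/4.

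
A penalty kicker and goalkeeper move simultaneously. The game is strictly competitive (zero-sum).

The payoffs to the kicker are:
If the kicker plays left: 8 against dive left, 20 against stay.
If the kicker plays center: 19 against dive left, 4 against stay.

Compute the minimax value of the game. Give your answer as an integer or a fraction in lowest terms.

Row minima are 8 and 4, so the kicker's maximin is 8; column maxima are 19 and 20, so the goalkeeper's minimax is 19. These differ, so the equilibrium is in mixed strategies.
Let the kicker play left with probability p. The goalkeeper is indifferent when 8p + 19(1−p) = 20p + 4(1−p), giving p = 5/9.
Let the goalkeeper play dive left with probability q. The kicker is indifferent when 8q + 20(1−q) = 19q + 4(1−q), giving q = 16/27.
The value is 8·(16/27) + (20)·(11/27) = 116/9.

116/9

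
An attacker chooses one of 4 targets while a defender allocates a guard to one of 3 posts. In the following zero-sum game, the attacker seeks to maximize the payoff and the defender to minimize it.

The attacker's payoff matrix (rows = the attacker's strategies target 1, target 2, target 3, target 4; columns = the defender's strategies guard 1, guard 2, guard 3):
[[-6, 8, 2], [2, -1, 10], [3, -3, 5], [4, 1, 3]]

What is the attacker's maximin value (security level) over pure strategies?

1

The worst-case payoff for each row is target 1: -6, target 2: -1, target 3: -3, target 4: 1.
The best of these is 1.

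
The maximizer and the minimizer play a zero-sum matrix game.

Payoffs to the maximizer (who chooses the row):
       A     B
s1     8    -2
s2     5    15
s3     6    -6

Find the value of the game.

13/2

Row s3 is strictly dominated by row s1, so the maximizer never plays it.
The remaining 2×2 game on (s1, s2) × (A, B) has no saddle point. Let the maximizer play s1 with probability p; indifference gives 8p + 5(1−p) = −2p + 15(1−p), so p = 1/2.
Similarly the minimizer's optimal q on A is 17/20, and the value is 8·(17/20) + (-2)·(3/20) = 13/2.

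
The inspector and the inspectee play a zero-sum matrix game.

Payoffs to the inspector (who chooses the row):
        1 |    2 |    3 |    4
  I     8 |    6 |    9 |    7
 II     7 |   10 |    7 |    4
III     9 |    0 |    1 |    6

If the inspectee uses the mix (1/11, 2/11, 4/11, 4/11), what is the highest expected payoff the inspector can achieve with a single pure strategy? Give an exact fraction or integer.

I: (8)·(1/11) + (6)·(2/11) + (9)·(4/11) + (7)·(4/11) = 84/11.
II: (7)·(1/11) + (10)·(2/11) + (7)·(4/11) + (4)·(4/11) = 71/11.
III: (9)·(1/11) + (0)·(2/11) + (1)·(4/11) + (6)·(4/11) = 37/11.
The best pure response is I with expected payoff 84/11.

84/11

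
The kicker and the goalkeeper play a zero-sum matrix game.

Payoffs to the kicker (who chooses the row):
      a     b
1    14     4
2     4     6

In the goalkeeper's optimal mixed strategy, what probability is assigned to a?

Row minima are 4 and 4, so the kicker's maximin is 4; column maxima are 14 and 6, so the goalkeeper's minimax is 6. These differ, so the equilibrium is in mixed strategies.
Let the goalkeeper play a with probability q. The kicker is indifferent when 14q + 4(1−q) = 4q + 6(1−q), giving q = 1/6.

1/6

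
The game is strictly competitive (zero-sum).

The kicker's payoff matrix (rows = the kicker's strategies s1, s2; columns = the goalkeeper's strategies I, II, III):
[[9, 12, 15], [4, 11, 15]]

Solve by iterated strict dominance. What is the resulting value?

9

Column III is strictly dominated by I for the goalkeeper (9<15, 4<15); eliminate III.
Row s2 is strictly dominated by row s1 (9>4, 12>11); eliminate s2.
Column II is strictly dominated by I for the goalkeeper (9<12); eliminate II.
Only (s1, I) remains, with payoff 9.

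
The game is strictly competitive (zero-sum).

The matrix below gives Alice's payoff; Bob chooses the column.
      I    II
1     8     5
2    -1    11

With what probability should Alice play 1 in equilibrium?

4/5

Row minima are 5 and -1, so Alice's maximin is 5; column maxima are 8 and 11, so Bob's minimax is 8. These differ, so the equilibrium is in mixed strategies.
Let Alice play 1 with probability p. Bob is indifferent when 8p − (1−p) = 5p + 11(1−p), giving p = 4/5.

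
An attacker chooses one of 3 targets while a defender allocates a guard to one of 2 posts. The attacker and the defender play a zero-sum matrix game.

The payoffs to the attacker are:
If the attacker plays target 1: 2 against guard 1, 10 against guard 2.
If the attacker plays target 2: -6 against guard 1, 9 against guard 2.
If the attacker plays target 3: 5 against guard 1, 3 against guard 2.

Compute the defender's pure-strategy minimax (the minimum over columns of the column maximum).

5

The worst case (largest entry) in each column is guard 1: 5, guard 2: 10.
The best (smallest) of these is 5.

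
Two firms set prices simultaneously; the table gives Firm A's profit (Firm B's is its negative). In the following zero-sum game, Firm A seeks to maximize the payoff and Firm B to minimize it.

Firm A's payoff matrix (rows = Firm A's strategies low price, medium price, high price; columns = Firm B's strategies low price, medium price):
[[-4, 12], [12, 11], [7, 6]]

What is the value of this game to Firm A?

188/17

Row high price is strictly dominated by row medium price, so Firm A never plays it.
The remaining 2×2 game on (low price, medium price) × (low price, medium price) has no saddle point. Let Firm A play low price with probability p; indifference gives −4p + 12(1−p) = 12p + 11(1−p), so p = 1/17.
Similarly Firm B's optimal q on low price is 1/17, and the value is -4·(1/17) + (12)·(16/17) = 188/17.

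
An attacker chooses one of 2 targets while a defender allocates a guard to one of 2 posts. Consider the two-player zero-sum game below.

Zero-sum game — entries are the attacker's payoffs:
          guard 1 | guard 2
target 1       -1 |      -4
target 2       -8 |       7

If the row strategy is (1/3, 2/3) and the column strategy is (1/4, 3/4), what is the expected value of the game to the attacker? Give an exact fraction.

Against (1/4, 3/4), each row's expected payoff is target 1: -13/4; target 2: 13/4.
Taking the (1/3, 2/3)-weighted average: (1/3)·(-13/4) + (2/3)·(13/4) = 13/12.

13/12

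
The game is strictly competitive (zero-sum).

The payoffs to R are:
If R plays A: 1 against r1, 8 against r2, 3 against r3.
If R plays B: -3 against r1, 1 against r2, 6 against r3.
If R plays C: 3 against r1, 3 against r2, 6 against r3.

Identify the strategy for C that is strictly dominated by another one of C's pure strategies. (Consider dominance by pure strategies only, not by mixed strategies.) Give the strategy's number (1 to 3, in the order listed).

C prefers columns that give R less. Compare r3 with r1: 1 < 3, -3 < 6, 3 < 6.
So r1 strictly dominates r3 for C; r3 is strictly dominated.

3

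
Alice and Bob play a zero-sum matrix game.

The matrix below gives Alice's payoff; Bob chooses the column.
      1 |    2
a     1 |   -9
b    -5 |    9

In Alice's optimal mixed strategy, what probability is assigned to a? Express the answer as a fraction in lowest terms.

7/12

Row minima are -9 and -5, so Alice's maximin is -5; column maxima are 1 and 9, so Bob's minimax is 1. These differ, so the equilibrium is in mixed strategies.
Let Alice play a with probability p. Bob is indifferent when p − 5(1−p) = −9p + 9(1−p), giving p = 7/12.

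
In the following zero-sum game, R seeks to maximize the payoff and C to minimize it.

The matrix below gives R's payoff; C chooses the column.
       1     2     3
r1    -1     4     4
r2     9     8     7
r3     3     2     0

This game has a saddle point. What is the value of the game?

Row minima: -1, 7, 0 → R's maximin is 7.
Column maxima: 9, 8, 7 → C's minimax is 7.
They coincide at (r2, 3), so the value is 7.

7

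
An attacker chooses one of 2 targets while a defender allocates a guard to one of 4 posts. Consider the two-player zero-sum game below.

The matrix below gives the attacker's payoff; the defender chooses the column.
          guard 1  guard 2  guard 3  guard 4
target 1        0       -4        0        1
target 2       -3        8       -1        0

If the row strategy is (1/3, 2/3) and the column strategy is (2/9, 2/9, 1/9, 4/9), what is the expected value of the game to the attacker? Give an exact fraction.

14/27

Against (2/9, 2/9, 1/9, 4/9), each row's expected payoff is target 1: -4/9; target 2: 1.
Taking the (1/3, 2/3)-weighted average: (1/3)·(-4/9) + (2/3)·(1) = 14/27.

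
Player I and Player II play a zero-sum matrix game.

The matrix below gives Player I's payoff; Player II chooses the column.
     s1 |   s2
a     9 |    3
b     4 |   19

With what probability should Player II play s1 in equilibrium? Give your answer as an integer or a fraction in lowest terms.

16/21

Row minima are 3 and 4, so Player I's maximin is 4; column maxima are 9 and 19, so Player II's minimax is 9. These differ, so the equilibrium is in mixed strategies.
Let Player II play s1 with probability q. Player I is indifferent when 9q + 3(1−q) = 4q + 19(1−q), giving q = 16/21.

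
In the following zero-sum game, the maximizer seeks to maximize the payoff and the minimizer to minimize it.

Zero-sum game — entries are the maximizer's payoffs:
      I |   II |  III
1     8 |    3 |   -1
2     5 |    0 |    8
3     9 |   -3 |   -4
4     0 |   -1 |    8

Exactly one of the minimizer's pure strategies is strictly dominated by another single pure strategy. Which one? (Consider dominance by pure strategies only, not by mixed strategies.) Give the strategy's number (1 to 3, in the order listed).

The minimizer prefers columns that give the maximizer less. Compare I with II: 3 < 8, 0 < 5, -3 < 9, -1 < 0.
So II strictly dominates I for the minimizer; I is strictly dominated.

1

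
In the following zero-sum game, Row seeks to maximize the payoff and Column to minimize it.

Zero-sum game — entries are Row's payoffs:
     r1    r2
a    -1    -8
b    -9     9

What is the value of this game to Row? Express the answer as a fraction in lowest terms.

-81/25

Row minima are -8 and -9, so Row's maximin is -8; column maxima are -1 and 9, so Column's minimax is -1. These differ, so the equilibrium is in mixed strategies.
Let Row play a with probability p. Column is indifferent when −p − 9(1−p) = −8p + 9(1−p), giving p = 18/25.
Let Column play r1 with probability q. Row is indifferent when −q − 8(1−q) = −9q + 9(1−q), giving q = 17/25.
The value is -1·(17/25) + (-8)·(8/25) = -81/25.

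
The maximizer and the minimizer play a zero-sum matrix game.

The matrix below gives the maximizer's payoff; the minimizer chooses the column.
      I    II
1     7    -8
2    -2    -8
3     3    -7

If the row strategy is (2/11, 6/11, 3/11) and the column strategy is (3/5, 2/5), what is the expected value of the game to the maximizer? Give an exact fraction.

Against (3/5, 2/5), each row's expected payoff is 1: 1; 2: -22/5; 3: -1.
Taking the (2/11, 6/11, 3/11)-weighted average: (2/11)·(1) + (6/11)·(-22/5) + (3/11)·(-1) = -137/55.

-137/55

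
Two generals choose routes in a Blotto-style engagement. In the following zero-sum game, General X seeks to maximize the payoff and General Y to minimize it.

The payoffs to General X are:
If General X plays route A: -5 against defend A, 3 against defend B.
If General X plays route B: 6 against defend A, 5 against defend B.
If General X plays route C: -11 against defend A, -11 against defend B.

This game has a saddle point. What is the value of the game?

Row minima: -5, 5, -11 → General X's maximin is 5.
Column maxima: 6, 5 → General Y's minimax is 5.
They coincide at (route B, defend B), so the value is 5.

5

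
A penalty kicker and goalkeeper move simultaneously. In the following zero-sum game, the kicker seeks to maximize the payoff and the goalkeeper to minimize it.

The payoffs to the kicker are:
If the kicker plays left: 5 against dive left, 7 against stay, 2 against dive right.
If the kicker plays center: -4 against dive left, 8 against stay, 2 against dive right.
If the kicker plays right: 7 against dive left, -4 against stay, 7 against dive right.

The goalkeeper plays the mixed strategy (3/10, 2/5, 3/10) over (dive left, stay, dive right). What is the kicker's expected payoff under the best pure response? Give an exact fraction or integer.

left: (5)·(3/10) + (7)·(2/5) + (2)·(3/10) = 49/10.
center: (-4)·(3/10) + (8)·(2/5) + (2)·(3/10) = 13/5.
right: (7)·(3/10) + (-4)·(2/5) + (7)·(3/10) = 13/5.
The best pure response is left with expected payoff 49/10.

49/10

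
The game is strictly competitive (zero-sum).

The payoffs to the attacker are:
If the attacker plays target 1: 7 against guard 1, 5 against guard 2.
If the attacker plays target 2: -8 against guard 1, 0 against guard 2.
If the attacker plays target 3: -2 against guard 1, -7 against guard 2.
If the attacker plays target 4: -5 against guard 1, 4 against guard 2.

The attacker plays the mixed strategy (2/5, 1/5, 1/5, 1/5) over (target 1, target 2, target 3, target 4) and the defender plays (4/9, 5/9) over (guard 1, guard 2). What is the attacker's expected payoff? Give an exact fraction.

Against (4/9, 5/9), each row's expected payoff is target 1: 53/9; target 2: -32/9; target 3: -43/9; target 4: 0.
Taking the (2/5, 1/5, 1/5, 1/5)-weighted average: (2/5)·(53/9) + (1/5)·(-32/9) + (1/5)·(-43/9) + (1/5)·(0) = 31/45.

31/45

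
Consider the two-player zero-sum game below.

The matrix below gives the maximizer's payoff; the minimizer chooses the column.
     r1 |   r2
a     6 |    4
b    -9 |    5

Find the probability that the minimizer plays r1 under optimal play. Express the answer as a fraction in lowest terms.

1/16

Row minima are 4 and -9, so the maximizer's maximin is 4; column maxima are 6 and 5, so the minimizer's minimax is 5. These differ, so the equilibrium is in mixed strategies.
Let the minimizer play r1 with probability q. The maximizer is indifferent when 6q + 4(1−q) = −9q + 5(1−q), giving q = 1/16.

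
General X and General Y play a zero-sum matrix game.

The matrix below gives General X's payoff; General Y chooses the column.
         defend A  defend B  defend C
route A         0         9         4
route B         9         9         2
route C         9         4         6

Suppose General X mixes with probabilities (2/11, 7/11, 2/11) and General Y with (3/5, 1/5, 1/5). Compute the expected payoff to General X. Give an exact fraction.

Against (3/5, 1/5, 1/5), each row's expected payoff is route A: 13/5; route B: 38/5; route C: 37/5.
Taking the (2/11, 7/11, 2/11)-weighted average: (2/11)·(13/5) + (7/11)·(38/5) + (2/11)·(37/5) = 366/55.

366/55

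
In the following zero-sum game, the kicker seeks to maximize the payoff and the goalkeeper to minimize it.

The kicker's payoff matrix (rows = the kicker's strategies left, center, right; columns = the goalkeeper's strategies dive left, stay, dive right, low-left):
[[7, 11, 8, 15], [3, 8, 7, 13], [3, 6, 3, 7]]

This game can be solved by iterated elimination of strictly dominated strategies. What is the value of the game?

Row right is strictly dominated by row left (7>3, 11>6, 8>3, 15>7); eliminate right.
Row center is strictly dominated by row left (7>3, 11>8, 8>7, 15>13); eliminate center.
Column dive right is strictly dominated by dive left for the goalkeeper (7<8); eliminate dive right.
Column low-left is strictly dominated by dive left for the goalkeeper (7<15); eliminate low-left.
Column stay is strictly dominated by dive left for the goalkeeper (7<11); eliminate stay.
Only (left, dive left) remains, with payoff 7.

7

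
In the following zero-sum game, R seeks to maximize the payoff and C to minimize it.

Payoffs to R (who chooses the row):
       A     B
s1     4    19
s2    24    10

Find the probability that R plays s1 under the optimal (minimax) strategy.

Row minima are 4 and 10, so R's maximin is 10; column maxima are 24 and 19, so C's minimax is 19. These differ, so the equilibrium is in mixed strategies.
Let R play s1 with probability p. C is indifferent when 4p + 24(1−p) = 19p + 10(1−p), giving p = 14/29.

14/29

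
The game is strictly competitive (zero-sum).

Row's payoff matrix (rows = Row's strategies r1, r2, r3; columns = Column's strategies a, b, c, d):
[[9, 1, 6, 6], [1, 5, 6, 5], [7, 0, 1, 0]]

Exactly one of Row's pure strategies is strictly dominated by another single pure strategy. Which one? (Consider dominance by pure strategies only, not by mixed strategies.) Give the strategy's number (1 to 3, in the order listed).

Compare r3 with r1: 9 > 7, 1 > 0, 6 > 1, 6 > 0.
So r1 strictly dominates r3 for Row; r3 is strictly dominated.

3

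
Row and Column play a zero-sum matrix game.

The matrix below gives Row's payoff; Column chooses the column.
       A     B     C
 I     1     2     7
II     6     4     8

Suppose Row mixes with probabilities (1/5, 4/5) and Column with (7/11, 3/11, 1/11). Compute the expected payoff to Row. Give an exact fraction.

Against (7/11, 3/11, 1/11), each row's expected payoff is I: 20/11; II: 62/11.
Taking the (1/5, 4/5)-weighted average: (1/5)·(20/11) + (4/5)·(62/11) = 268/55.

268/55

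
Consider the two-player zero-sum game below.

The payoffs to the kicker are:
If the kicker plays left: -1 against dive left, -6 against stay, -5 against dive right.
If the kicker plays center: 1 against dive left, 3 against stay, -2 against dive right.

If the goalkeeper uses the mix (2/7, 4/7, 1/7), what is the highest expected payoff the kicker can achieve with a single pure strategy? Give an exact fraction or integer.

left: (-1)·(2/7) + (-6)·(4/7) + (-5)·(1/7) = -31/7.
center: (1)·(2/7) + (3)·(4/7) + (-2)·(1/7) = 12/7.
The best pure response is center with expected payoff 12/7.

12/7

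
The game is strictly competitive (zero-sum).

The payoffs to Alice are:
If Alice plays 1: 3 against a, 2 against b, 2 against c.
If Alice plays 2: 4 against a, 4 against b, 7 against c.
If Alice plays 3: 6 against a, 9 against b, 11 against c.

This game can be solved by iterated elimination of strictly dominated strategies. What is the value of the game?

Row 2 is strictly dominated by row 3 (6>4, 9>4, 11>7); eliminate 2.
Row 1 is strictly dominated by row 3 (6>3, 9>2, 11>2); eliminate 1.
Column c is strictly dominated by a for Bob (6<11); eliminate c.
Column b is strictly dominated by a for Bob (6<9); eliminate b.
Only (3, a) remains, with payoff 6.

6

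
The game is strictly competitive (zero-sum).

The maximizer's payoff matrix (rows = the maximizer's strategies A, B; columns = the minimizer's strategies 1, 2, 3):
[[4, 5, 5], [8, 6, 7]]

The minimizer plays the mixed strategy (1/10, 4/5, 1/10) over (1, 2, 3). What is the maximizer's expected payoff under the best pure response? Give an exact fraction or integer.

63/10

A: (4)·(1/10) + (5)·(4/5) + (5)·(1/10) = 49/10.
B: (8)·(1/10) + (6)·(4/5) + (7)·(1/10) = 63/10.
The best pure response is B with expected payoff 63/10.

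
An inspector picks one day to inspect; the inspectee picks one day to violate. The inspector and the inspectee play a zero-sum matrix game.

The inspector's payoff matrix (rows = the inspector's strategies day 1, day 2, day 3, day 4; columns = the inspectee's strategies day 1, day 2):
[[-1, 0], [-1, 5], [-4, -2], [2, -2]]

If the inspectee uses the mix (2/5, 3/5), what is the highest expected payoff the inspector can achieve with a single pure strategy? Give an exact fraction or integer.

day 1: (-1)·(2/5) + (0)·(3/5) = -2/5.
day 2: (-1)·(2/5) + (5)·(3/5) = 13/5.
day 3: (-4)·(2/5) + (-2)·(3/5) = -14/5.
day 4: (2)·(2/5) + (-2)·(3/5) = -2/5.
The best pure response is day 2 with expected payoff 13/5.

13/5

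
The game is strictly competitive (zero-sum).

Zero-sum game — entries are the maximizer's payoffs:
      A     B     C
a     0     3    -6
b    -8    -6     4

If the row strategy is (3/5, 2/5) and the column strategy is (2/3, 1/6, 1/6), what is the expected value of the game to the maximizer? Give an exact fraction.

-77/30

Against (2/3, 1/6, 1/6), each row's expected payoff is a: -1/2; b: -17/3.
Taking the (3/5, 2/5)-weighted average: (3/5)·(-1/2) + (2/5)·(-17/3) = -77/30.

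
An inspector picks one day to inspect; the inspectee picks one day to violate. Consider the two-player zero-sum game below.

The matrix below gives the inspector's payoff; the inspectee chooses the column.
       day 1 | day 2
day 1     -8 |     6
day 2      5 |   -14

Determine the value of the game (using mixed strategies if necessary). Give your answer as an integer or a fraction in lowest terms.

Row minima are -8 and -14, so the inspector's maximin is -8; column maxima are 5 and 6, so the inspectee's minimax is 5. These differ, so the equilibrium is in mixed strategies.
Let the inspector play day 1 with probability p. The inspectee is indifferent when −8p + 5(1−p) = 6p − 14(1−p), giving p = 19/33.
Let the inspectee play day 1 with probability q. The inspector is indifferent when −8q + 6(1−q) = 5q − 14(1−q), giving q = 20/33.
The value is -8·(20/33) + (6)·(13/33) = -82/33.

-82/33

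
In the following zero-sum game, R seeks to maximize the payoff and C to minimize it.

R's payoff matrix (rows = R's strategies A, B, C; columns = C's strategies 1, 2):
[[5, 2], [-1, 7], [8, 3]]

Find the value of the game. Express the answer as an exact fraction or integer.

Row A is strictly dominated by row C, so R never plays it.
The remaining 2×2 game on (B, C) × (1, 2) has no saddle point. Let R play B with probability p; indifference gives −p + 8(1−p) = 7p + 3(1−p), so p = 5/13.
Similarly C's optimal q on 1 is 4/13, and the value is -1·(4/13) + (7)·(9/13) = 59/13.

59/13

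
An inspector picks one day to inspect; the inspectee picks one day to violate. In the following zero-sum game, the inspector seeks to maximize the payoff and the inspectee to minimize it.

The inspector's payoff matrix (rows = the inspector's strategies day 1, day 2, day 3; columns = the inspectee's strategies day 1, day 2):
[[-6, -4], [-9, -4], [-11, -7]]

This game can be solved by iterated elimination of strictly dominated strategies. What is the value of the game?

Column day 2 is strictly dominated by day 1 for the inspectee (-6<-4, -9<-4, -11<-7); eliminate day 2.
Row day 3 is strictly dominated by row day 1 (-6>-11); eliminate day 3.
Row day 2 is strictly dominated by row day 1 (-6>-9); eliminate day 2.
Only (day 1, day 1) remains, with payoff -6.

-6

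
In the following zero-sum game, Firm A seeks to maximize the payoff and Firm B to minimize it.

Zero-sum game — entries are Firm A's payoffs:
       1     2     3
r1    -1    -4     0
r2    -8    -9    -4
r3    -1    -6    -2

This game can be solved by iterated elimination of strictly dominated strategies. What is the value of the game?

-4

Row r2 is strictly dominated by row r1 (-1>-8, -4>-9, 0>-4); eliminate r2.
Column 1 is strictly dominated by 2 for Firm B (-4<-1, -6<-1); eliminate 1.
Row r3 is strictly dominated by row r1 (-4>-6, 0>-2); eliminate r3.
Column 3 is strictly dominated by 2 for Firm B (-4<0); eliminate 3.
Only (r1, 2) remains, with payoff -4.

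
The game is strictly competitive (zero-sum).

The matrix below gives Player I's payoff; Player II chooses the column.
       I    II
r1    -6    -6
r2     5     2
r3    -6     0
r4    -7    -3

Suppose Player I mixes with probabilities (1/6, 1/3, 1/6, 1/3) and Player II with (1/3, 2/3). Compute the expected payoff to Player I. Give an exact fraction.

-16/9

Against (1/3, 2/3), each row's expected payoff is r1: -6; r2: 3; r3: -2; r4: -13/3.
Taking the (1/6, 1/3, 1/6, 1/3)-weighted average: (1/6)·(-6) + (1/3)·(3) + (1/6)·(-2) + (1/3)·(-13/3) = -16/9.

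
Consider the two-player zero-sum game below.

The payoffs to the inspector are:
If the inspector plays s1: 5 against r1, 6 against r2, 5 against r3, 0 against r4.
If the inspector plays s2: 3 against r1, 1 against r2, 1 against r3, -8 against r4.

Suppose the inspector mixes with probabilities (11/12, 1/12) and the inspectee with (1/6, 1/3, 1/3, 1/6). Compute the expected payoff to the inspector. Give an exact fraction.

37/9

Against (1/6, 1/3, 1/3, 1/6), each row's expected payoff is s1: 9/2; s2: -1/6.
Taking the (11/12, 1/12)-weighted average: (11/12)·(9/2) + (1/12)·(-1/6) = 37/9.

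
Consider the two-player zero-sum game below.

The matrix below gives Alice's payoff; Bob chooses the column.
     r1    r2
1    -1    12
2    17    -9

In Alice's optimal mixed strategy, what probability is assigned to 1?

Row minima are -1 and -9, so Alice's maximin is -1; column maxima are 17 and 12, so Bob's minimax is 12. These differ, so the equilibrium is in mixed strategies.
Let Alice play 1 with probability p. Bob is indifferent when −p + 17(1−p) = 12p − 9(1−p), giving p = 2/3.

2/3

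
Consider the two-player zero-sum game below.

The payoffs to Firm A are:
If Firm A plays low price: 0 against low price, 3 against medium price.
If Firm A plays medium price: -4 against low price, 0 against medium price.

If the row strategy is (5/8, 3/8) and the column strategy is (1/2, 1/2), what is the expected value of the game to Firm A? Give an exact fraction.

Against (1/2, 1/2), each row's expected payoff is low price: 3/2; medium price: -2.
Taking the (5/8, 3/8)-weighted average: (5/8)·(3/2) + (3/8)·(-2) = 3/16.

3/16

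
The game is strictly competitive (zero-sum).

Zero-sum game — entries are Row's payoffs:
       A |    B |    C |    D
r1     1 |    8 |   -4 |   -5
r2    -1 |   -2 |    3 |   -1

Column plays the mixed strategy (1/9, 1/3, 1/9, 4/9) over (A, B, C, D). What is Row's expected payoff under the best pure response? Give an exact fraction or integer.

1/9

r1: (1)·(1/9) + (8)·(1/3) + (-4)·(1/9) + (-5)·(4/9) = 1/9.
r2: (-1)·(1/9) + (-2)·(1/3) + (3)·(1/9) + (-1)·(4/9) = -8/9.
The best pure response is r1 with expected payoff 1/9.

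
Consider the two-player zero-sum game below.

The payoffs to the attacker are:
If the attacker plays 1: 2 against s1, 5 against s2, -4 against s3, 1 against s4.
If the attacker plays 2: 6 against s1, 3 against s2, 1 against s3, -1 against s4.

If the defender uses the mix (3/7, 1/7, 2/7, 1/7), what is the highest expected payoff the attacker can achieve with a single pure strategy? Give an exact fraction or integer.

1: (2)·(3/7) + (5)·(1/7) + (-4)·(2/7) + (1)·(1/7) = 4/7.
2: (6)·(3/7) + (3)·(1/7) + (1)·(2/7) + (-1)·(1/7) = 22/7.
The best pure response is 2 with expected payoff 22/7.

22/7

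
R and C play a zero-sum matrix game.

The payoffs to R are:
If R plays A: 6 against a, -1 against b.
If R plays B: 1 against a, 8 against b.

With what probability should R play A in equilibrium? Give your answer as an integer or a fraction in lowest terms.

Row minima are -1 and 1, so R's maximin is 1; column maxima are 6 and 8, so C's minimax is 6. These differ, so the equilibrium is in mixed strategies.
Let R play A with probability p. C is indifferent when 6p + (1−p) = −p + 8(1−p), giving p = 1/2.

1/2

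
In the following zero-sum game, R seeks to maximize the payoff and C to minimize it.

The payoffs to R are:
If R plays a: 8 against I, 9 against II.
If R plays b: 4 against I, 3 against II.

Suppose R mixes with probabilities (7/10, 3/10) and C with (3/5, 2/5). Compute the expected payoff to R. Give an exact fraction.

174/25

Against (3/5, 2/5), each row's expected payoff is a: 42/5; b: 18/5.
Taking the (7/10, 3/10)-weighted average: (7/10)·(42/5) + (3/10)·(18/5) = 174/25.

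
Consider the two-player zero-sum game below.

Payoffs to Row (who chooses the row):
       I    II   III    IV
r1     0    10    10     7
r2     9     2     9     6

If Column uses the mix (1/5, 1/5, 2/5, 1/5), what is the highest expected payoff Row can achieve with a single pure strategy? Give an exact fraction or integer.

37/5

r1: (0)·(1/5) + (10)·(1/5) + (10)·(2/5) + (7)·(1/5) = 37/5.
r2: (9)·(1/5) + (2)·(1/5) + (9)·(2/5) + (6)·(1/5) = 7.
The best pure response is r1 with expected payoff 37/5.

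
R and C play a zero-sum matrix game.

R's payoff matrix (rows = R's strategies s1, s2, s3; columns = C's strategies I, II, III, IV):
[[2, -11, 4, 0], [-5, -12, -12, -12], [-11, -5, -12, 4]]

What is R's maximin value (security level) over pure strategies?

The worst-case payoff for each row is s1: -11, s2: -12, s3: -12.
The best of these is -11.

-11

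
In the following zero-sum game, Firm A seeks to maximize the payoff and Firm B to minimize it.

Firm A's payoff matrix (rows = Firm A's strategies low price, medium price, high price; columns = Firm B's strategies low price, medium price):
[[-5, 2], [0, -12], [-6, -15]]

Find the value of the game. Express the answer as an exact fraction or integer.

Row high price is strictly dominated by row medium price, so Firm A never plays it.
The remaining 2×2 game on (low price, medium price) × (low price, medium price) has no saddle point. Let Firm A play low price with probability p; indifference gives −5p = 2p − 12(1−p), so p = 12/19.
Similarly Firm B's optimal q on low price is 14/19, and the value is -5·(14/19) + (2)·(5/19) = -60/19.

-60/19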